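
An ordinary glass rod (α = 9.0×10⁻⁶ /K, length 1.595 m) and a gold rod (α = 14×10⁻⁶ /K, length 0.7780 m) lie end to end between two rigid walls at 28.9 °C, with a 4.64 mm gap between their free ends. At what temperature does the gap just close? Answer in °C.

T = 213 °C

α₁L₁ = 1.4355×10⁻⁵ m/K, α₂L₂ = 1.0892×10⁻⁵ m/K → total 2.5247×10⁻⁵ m/K
ΔT = g/(α₁L₁+α₂L₂) = 4.64×10⁻³ / 2.5247×10⁻⁵ = 183.78 K
T = 28.9 + 183.78 = 212.68 °C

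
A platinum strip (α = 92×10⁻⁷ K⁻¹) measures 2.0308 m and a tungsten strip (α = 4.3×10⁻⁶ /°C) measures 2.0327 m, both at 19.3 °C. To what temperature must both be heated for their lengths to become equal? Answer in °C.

Equal length when α₁L₁ΔT − α₂L₂ΔT = L₂ − L₁ = 1.90×10⁻³ m
α₁L₁ = 1.868336×10⁻⁵, α₂L₂ = 8.74061×10⁻⁶ → Δ(αL) = 9.94275×10⁻⁶ m/K
ΔT = 1.90×10⁻³ / 9.94275×10⁻⁶ = 191.094 K, so T = 19.3 + 191.094 = 210.394 °C

T = 210.4 °C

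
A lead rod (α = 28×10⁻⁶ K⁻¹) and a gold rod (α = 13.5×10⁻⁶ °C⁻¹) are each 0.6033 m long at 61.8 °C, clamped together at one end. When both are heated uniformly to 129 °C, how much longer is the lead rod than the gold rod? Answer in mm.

0.588 mm

ΔT = 67.2 K
lead: ΔL = 28×10⁻⁶ × 0.6033 m × 67.2 = 1.1352×10⁻³ m = 1.1352 mm
gold: ΔL = 13.5×10⁻⁶ × 0.6033 m × 67.2 = 5.4731×10⁻⁴ m = 0.54731 mm
difference = 1.1352 − 0.54731 = 0.58789 mm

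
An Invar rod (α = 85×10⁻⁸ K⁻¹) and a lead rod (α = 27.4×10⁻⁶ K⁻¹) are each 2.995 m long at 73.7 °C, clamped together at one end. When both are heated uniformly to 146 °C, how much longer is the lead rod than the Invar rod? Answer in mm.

5.75 mm

ΔT = 72.3 K
Invar: ΔL = 85×10⁻⁸ × 2.995 m × 72.3 = 1.8406×10⁻⁴ m = 0.18406 mm
lead: ΔL = 27.4×10⁻⁶ × 2.995 m × 72.3 = 5.9332×10⁻³ m = 5.9332 mm
difference = 5.9332 − 0.18406 = 5.74914 mm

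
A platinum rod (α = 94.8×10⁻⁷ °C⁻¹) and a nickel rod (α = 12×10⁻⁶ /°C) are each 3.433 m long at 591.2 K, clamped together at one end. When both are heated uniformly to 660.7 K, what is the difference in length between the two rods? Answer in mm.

0.601 mm

ΔT = 69.5 K
platinum: ΔL = 94.8×10⁻⁷ × 3.433 m × 69.5 = 2.2619×10⁻³ m = 2.2619 mm
nickel: ΔL = 12×10⁻⁶ × 3.433 m × 69.5 = 2.8631×10⁻³ m = 2.8631 mm
difference = 2.8631 − 2.2619 = 0.6012 mm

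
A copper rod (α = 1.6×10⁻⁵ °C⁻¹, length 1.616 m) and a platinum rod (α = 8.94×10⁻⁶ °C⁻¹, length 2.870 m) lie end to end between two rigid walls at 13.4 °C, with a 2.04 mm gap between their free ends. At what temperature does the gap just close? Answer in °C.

α₁L₁ = 2.5856×10⁻⁵ m/K, α₂L₂ = 2.56578×10⁻⁵ m/K → total 5.15138×10⁻⁵ m/K
ΔT = g/(α₁L₁+α₂L₂) = 2.04×10⁻³ / 5.15138×10⁻⁵ = 39.601 K
T = 13.4 + 39.601 = 53.001 °C

T = 53.0 °C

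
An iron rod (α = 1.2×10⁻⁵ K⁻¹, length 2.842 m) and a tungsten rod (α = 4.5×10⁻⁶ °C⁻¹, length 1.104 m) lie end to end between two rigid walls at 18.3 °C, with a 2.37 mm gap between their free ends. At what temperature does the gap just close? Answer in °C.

T = 79.0 °C

Gap closes when ΔL₁ + ΔL₂ = 2.37 mm = 2.37×10⁻³ m
(α₁L₁ + α₂L₂)ΔT = g
α₁L₁ + α₂L₂ = 1.2×10⁻⁵×2.842 + 4.5×10⁻⁶×1.104 = 3.9072×10⁻⁵ m/K
ΔT = 2.37×10⁻³ / 3.9072×10⁻⁵ = 60.657 K
T = 18.3 + 60.657 = 78.957 °C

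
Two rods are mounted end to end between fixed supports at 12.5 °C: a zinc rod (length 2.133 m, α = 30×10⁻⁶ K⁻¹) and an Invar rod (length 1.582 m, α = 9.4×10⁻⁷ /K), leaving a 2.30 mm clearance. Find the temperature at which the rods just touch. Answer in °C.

T = 47.6 °C

Gap closes when ΔL₁ + ΔL₂ = 2.30 mm = 2.30×10⁻³ m
(α₁L₁ + α₂L₂)ΔT = g
α₁L₁ + α₂L₂ = 30×10⁻⁶×2.133 + 9.4×10⁻⁷×1.582 = 6.547708×10⁻⁵ m/K
ΔT = 2.30×10⁻³ / 6.547708×10⁻⁵ = 35.127 K
T = 12.5 + 35.127 = 47.627 °C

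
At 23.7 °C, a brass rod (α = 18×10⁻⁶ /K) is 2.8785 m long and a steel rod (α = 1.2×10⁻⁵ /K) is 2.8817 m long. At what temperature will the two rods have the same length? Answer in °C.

T = 209.4 °C

L₁(1 + α₁ΔT) = L₂(1 + α₂ΔT) ⇒ ΔT = (L₂ − L₁)/(α₁L₁ − α₂L₂)
L₂ − L₁ = 2.8817 − 2.8785 = 3.20×10⁻³ m
α₁L₁ − α₂L₂ = 18×10⁻⁶×2.8785 − 1.2×10⁻⁵×2.8817 = 1.72326×10⁻⁵ m/K
ΔT = 3.20×10⁻³ / 1.72326×10⁻⁵ = 185.695 K
T = 23.7 + 185.695 = 209.395 °C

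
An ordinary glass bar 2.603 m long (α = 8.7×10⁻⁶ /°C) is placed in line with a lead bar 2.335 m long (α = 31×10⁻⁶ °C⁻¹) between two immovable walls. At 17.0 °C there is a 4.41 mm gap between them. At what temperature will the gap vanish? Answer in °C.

α₁L₁ = 2.26461×10⁻⁵ m/K, α₂L₂ = 7.2385×10⁻⁵ m/K → total 9.50311×10⁻⁵ m/K
ΔT = g/(α₁L₁+α₂L₂) = 4.41×10⁻³ / 9.50311×10⁻⁵ = 46.406 K
T = 17.0 + 46.406 = 63.406 °C

T = 63.4 °C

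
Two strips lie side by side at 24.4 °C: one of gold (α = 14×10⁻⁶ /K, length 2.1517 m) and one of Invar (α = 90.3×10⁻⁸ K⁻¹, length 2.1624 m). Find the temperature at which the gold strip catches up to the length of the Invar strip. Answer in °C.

Equal length when α₁L₁ΔT − α₂L₂ΔT = L₂ − L₁ = 1.07×10⁻² m
α₁L₁ = 3.01238×10⁻⁵, α₂L₂ = 1.9526472×10⁻⁶ → Δ(αL) = 2.81711528×10⁻⁵ m/K
ΔT = 1.07×10⁻² / 2.81711528×10⁻⁵ = 379.821 K, so T = 24.4 + 379.821 = 404.221 °C

T = 404.2 °C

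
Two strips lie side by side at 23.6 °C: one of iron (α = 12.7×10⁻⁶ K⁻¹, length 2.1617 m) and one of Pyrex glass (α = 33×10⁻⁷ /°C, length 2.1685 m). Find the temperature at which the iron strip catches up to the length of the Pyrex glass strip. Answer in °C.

T = 358.6 °C

Equal length when α₁L₁ΔT − α₂L₂ΔT = L₂ − L₁ = 6.80×10⁻³ m
α₁L₁ = 2.745359×10⁻⁵, α₂L₂ = 7.15605×10⁻⁶ → Δ(αL) = 2.029754×10⁻⁵ m/K
ΔT = 6.80×10⁻³ / 2.029754×10⁻⁵ = 335.016 K, so T = 23.6 + 335.016 = 358.616 °C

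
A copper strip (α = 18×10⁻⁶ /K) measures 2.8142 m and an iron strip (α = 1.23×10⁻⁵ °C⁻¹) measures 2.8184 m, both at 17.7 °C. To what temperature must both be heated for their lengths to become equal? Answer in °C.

Equal length when α₁L₁ΔT − α₂L₂ΔT = L₂ − L₁ = 4.20×10⁻³ m
α₁L₁ = 5.06556×10⁻⁵, α₂L₂ = 3.466632×10⁻⁵ → Δ(αL) = 1.598928×10⁻⁵ m/K
ΔT = 4.20×10⁻³ / 1.598928×10⁻⁵ = 262.676 K, so T = 17.7 + 262.676 = 280.376 °C

T = 280.4 °C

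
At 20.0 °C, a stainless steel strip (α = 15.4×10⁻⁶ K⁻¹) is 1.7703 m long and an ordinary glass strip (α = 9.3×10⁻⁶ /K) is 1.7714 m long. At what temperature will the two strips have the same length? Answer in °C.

T = 122.0 °C

Equal length when α₁L₁ΔT − α₂L₂ΔT = L₂ − L₁ = 1.10×10⁻³ m
α₁L₁ = 2.726262×10⁻⁵, α₂L₂ = 1.647402×10⁻⁵ → Δ(αL) = 1.07886×10⁻⁵ m/K
ΔT = 1.10×10⁻³ / 1.07886×10⁻⁵ = 101.959 K, so T = 20.0 + 101.959 = 121.959 °C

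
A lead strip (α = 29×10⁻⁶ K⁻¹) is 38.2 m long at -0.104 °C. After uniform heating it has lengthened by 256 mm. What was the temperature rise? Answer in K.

ΔL = αL₀ΔT ⇒ ΔT = ΔL / (αL₀)
ΔT = 256×10⁻³ m / (29×10⁻⁶ × 38.2 m) = 231.09 K

ΔT = 231 K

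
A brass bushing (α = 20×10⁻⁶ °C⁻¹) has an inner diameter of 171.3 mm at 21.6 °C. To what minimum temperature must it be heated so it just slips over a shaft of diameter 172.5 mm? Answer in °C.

Required Δd = 172.5 − 171.3 = 1.2 mm
Δd = αd₀ΔT ⇒ ΔT = Δd/(αd₀) = 1.2 / (20×10⁻⁶ × 171.3) = 350.26 K
T_min = 21.6 + 350.26 = 371.86 °C

T = 372 °C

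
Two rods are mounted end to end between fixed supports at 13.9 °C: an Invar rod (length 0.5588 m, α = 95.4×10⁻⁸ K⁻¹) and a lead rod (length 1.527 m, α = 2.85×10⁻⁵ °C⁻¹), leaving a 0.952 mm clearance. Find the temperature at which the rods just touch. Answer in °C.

T = 35.5 °C

Gap closes when ΔL₁ + ΔL₂ = 0.952 mm = 9.52×10⁻⁴ m
(α₁L₁ + α₂L₂)ΔT = g
α₁L₁ + α₂L₂ = 95.4×10⁻⁸×0.5588 + 2.85×10⁻⁵×1.527 = 4.40525952×10⁻⁵ m/K
ΔT = 9.52×10⁻⁴ / 4.40525952×10⁻⁵ = 21.611 K
T = 13.9 + 21.611 = 35.511 °C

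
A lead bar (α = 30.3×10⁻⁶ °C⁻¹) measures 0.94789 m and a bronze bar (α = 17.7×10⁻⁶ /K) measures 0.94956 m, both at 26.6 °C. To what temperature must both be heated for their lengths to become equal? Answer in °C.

T = 166.8 °C

L₁(1 + α₁ΔT) = L₂(1 + α₂ΔT) ⇒ ΔT = (L₂ − L₁)/(α₁L₁ − α₂L₂)
L₂ − L₁ = 0.94956 − 0.94789 = 1.67×10⁻³ m
α₁L₁ − α₂L₂ = 30.3×10⁻⁶×0.94789 − 17.7×10⁻⁶×0.94956 = 1.1913855×10⁻⁵ m/K
ΔT = 1.67×10⁻³ / 1.1913855×10⁻⁵ = 140.173 K
T = 26.6 + 140.173 = 166.773 °C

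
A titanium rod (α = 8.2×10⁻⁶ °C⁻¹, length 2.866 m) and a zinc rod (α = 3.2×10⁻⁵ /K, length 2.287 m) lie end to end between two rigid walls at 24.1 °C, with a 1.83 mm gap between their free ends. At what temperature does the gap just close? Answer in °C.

T = 43.0 °C

α₁L₁ = 2.35012×10⁻⁵ m/K, α₂L₂ = 7.3184×10⁻⁵ m/K → total 9.66852×10⁻⁵ m/K
ΔT = g/(α₁L₁+α₂L₂) = 1.83×10⁻³ / 9.66852×10⁻⁵ = 18.927 K
T = 24.1 + 18.927 = 43.027 °C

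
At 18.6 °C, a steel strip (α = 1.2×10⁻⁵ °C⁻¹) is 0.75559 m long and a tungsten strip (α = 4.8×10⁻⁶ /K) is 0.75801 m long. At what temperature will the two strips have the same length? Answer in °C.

L₁(1 + α₁ΔT) = L₂(1 + α₂ΔT) ⇒ ΔT = (L₂ − L₁)/(α₁L₁ − α₂L₂)
L₂ − L₁ = 0.75801 − 0.75559 = 2.42×10⁻³ m
α₁L₁ − α₂L₂ = 1.2×10⁻⁵×0.75559 − 4.8×10⁻⁶×0.75801 = 5.428632×10⁻⁶ m/K
ΔT = 2.42×10⁻³ / 5.428632×10⁻⁶ = 445.784 K
T = 18.6 + 445.784 = 464.384 °C

T = 464.4 °C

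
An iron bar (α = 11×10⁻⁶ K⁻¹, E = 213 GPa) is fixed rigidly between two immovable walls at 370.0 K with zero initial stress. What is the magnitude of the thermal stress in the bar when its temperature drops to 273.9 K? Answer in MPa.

σ = 225 MPa

Fully constrained: the free strain ε = αΔT is blocked, so σ = Eε = EαΔT.
|ΔT| = 96.1 K
σ = 213×10⁹ × 11×10⁻⁶ × 96.1 = 2.25×10⁸ Pa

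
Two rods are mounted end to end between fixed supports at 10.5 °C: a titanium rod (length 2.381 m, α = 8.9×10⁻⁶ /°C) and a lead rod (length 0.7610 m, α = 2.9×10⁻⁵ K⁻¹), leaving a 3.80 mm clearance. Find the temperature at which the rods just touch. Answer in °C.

Gap closes when ΔL₁ + ΔL₂ = 3.80 mm = 3.80×10⁻³ m
(α₁L₁ + α₂L₂)ΔT = g
α₁L₁ + α₂L₂ = 8.9×10⁻⁶×2.381 + 2.9×10⁻⁵×0.7610 = 4.32599×10⁻⁵ m/K
ΔT = 3.80×10⁻³ / 4.32599×10⁻⁵ = 87.841 K
T = 10.5 + 87.841 = 98.341 °C

T = 98.3 °C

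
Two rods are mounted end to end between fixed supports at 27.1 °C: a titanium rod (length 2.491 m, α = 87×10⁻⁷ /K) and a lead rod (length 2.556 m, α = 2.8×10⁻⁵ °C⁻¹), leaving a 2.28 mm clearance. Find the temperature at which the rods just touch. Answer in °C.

α₁L₁ = 2.16717×10⁻⁵ m/K, α₂L₂ = 7.1568×10⁻⁵ m/K → total 9.32397×10⁻⁵ m/K
ΔT = g/(α₁L₁+α₂L₂) = 2.28×10⁻³ / 9.32397×10⁻⁵ = 24.453 K
T = 27.1 + 24.453 = 51.553 °C

T = 51.6 °C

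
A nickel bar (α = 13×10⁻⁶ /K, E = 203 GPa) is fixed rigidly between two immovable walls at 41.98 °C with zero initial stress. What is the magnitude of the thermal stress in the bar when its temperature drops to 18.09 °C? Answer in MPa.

Fully constrained: the free strain ε = αΔT is blocked, so σ = Eε = EαΔT.
|ΔT| = 23.89 K
σ = 203×10⁹ × 13×10⁻⁶ × 23.89 = 6.30×10⁷ Pa

σ = 63.0 MPa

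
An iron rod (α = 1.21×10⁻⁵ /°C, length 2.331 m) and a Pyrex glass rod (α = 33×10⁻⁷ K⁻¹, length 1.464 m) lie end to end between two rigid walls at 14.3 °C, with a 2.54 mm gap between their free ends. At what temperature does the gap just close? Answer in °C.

Gap closes when ΔL₁ + ΔL₂ = 2.54 mm = 2.54×10⁻³ m
(α₁L₁ + α₂L₂)ΔT = g
α₁L₁ + α₂L₂ = 1.21×10⁻⁵×2.331 + 33×10⁻⁷×1.464 = 3.30363×10⁻⁵ m/K
ΔT = 2.54×10⁻³ / 3.30363×10⁻⁵ = 76.885 K
T = 14.3 + 76.885 = 91.185 °C

T = 91.2 °C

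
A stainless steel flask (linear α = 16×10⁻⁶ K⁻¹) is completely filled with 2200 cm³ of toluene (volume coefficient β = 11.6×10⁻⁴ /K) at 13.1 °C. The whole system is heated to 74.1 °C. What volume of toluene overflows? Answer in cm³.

The flask also expands: β_container ≈ 3α = 4.8×10⁻⁵ /K
Net overflow = V₀(β_liq − 3α_cont)ΔT
β − 3α = 1.16×10⁻³ − 4.8×10⁻⁵ = 1.112×10⁻³ /K; ΔT = 61.0 K
ΔV = 2200 × 1.112×10⁻³ × 61.0 = 149 cm³

149 cm³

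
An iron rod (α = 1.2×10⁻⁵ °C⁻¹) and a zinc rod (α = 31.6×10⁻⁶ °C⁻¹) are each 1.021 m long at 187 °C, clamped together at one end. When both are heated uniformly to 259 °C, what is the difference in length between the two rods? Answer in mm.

1.44 mm

ΔT = 72 K
iron: ΔL = 1.2×10⁻⁵ × 1.021 m × 72 = 8.8214×10⁻⁴ m = 0.88214 mm
zinc: ΔL = 31.6×10⁻⁶ × 1.021 m × 72 = 2.3230×10⁻³ m = 2.3230 mm
difference = 2.3230 − 0.88214 = 1.44086 mm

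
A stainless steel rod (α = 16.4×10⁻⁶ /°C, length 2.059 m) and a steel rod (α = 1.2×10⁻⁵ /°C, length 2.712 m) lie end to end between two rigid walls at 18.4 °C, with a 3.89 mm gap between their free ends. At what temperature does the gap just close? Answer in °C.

T = 77.1 °C

α₁L₁ = 3.37676×10⁻⁵ m/K, α₂L₂ = 3.2544×10⁻⁵ m/K → total 6.63116×10⁻⁵ m/K
ΔT = g/(α₁L₁+α₂L₂) = 3.89×10⁻³ / 6.63116×10⁻⁵ = 58.662 K
T = 18.4 + 58.662 = 77.062 °C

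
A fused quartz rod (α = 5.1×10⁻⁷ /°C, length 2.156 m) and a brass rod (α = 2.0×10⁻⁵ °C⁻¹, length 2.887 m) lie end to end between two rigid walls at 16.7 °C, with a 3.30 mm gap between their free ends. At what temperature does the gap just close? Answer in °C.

T = 72.8 °C

Gap closes when ΔL₁ + ΔL₂ = 3.30 mm = 3.30×10⁻³ m
(α₁L₁ + α₂L₂)ΔT = g
α₁L₁ + α₂L₂ = 5.1×10⁻⁷×2.156 + 2.0×10⁻⁵×2.887 = 5.883956×10⁻⁵ m/K
ΔT = 3.30×10⁻³ / 5.883956×10⁻⁵ = 56.085 K
T = 16.7 + 56.085 = 72.785 °C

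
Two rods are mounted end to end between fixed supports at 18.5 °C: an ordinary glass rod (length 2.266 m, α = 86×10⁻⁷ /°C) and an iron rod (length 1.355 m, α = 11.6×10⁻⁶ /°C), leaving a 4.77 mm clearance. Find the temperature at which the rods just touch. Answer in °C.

α₁L₁ = 1.94876×10⁻⁵ m/K, α₂L₂ = 1.5718×10⁻⁵ m/K → total 3.52056×10⁻⁵ m/K
ΔT = g/(α₁L₁+α₂L₂) = 4.77×10⁻³ / 3.52056×10⁻⁵ = 135.49 K
T = 18.5 + 135.49 = 153.99 °C

T = 154 °C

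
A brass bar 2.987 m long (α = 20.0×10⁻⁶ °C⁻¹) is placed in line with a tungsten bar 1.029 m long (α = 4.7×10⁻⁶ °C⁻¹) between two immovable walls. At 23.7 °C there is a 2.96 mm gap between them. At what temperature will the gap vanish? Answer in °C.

α₁L₁ = 5.974×10⁻⁵ m/K, α₂L₂ = 4.8363×10⁻⁶ m/K → total 6.45763×10⁻⁵ m/K
ΔT = g/(α₁L₁+α₂L₂) = 2.96×10⁻³ / 6.45763×10⁻⁵ = 45.837 K
T = 23.7 + 45.837 = 69.537 °C

T = 69.5 °C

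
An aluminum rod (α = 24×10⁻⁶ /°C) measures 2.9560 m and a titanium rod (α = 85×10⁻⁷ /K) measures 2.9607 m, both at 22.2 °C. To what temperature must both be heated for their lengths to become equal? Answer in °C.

T = 124.9 °C

L₁(1 + α₁ΔT) = L₂(1 + α₂ΔT) ⇒ ΔT = (L₂ − L₁)/(α₁L₁ − α₂L₂)
L₂ − L₁ = 2.9607 − 2.9560 = 4.70×10⁻³ m
α₁L₁ − α₂L₂ = 24×10⁻⁶×2.9560 − 85×10⁻⁷×2.9607 = 4.577805×10⁻⁵ m/K
ΔT = 4.70×10⁻³ / 4.577805×10⁻⁵ = 102.669 K
T = 22.2 + 102.669 = 124.869 °C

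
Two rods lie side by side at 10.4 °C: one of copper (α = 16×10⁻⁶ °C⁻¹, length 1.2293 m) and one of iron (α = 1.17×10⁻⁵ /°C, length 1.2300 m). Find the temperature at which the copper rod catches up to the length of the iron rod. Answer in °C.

T = 143.0 °C

L₁(1 + α₁ΔT) = L₂(1 + α₂ΔT) ⇒ ΔT = (L₂ − L₁)/(α₁L₁ − α₂L₂)
L₂ − L₁ = 1.2300 − 1.2293 = 7.00×10⁻⁴ m
α₁L₁ − α₂L₂ = 16×10⁻⁶×1.2293 − 1.17×10⁻⁵×1.2300 = 5.2778×10⁻⁶ m/K
ΔT = 7.00×10⁻⁴ / 5.2778×10⁻⁶ = 132.631 K
T = 10.4 + 132.631 = 143.031 °C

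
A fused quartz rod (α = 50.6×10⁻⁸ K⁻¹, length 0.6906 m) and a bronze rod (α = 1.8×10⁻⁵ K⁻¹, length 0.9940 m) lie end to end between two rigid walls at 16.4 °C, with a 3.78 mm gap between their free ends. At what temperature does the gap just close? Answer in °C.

Gap closes when ΔL₁ + ΔL₂ = 3.78 mm = 3.78×10⁻³ m
(α₁L₁ + α₂L₂)ΔT = g
α₁L₁ + α₂L₂ = 50.6×10⁻⁸×0.6906 + 1.8×10⁻⁵×0.9940 = 1.82414436×10⁻⁵ m/K
ΔT = 3.78×10⁻³ / 1.82414436×10⁻⁵ = 207.22 K
T = 16.4 + 207.22 = 223.62 °C

T = 224 °C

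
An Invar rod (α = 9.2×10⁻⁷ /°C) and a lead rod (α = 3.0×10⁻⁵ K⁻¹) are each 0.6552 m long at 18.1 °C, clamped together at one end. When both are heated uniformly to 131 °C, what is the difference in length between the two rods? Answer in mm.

ΔT = 112.9 K
Invar: ΔL = 9.2×10⁻⁷ × 0.6552 m × 112.9 = 6.8054×10⁻⁵ m = 0.068054 mm
lead: ΔL = 3.0×10⁻⁵ × 0.6552 m × 112.9 = 2.2192×10⁻³ m = 2.2192 mm
difference = 2.2192 − 0.068054 = 2.151146 mm

2.15 mm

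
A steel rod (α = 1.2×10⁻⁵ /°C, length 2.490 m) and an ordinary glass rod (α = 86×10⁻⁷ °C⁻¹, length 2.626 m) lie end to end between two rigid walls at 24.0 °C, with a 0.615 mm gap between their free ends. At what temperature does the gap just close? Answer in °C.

T = 35.7 °C

α₁L₁ = 2.988×10⁻⁵ m/K, α₂L₂ = 2.25836×10⁻⁵ m/K → total 5.24636×10⁻⁵ m/K
ΔT = g/(α₁L₁+α₂L₂) = 6.15×10⁻⁴ / 5.24636×10⁻⁵ = 11.722 K
T = 24.0 + 11.722 = 35.722 °C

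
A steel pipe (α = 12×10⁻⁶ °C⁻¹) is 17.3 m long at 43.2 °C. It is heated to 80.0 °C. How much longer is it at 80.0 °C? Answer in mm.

ΔL = 7.64 mm

|ΔT| = |80.0 − 43.2| = 36.8 K
ΔL = αL₀ΔT = (12×10⁻⁶)(17.3)(36.8) = 7.64×10⁻³ m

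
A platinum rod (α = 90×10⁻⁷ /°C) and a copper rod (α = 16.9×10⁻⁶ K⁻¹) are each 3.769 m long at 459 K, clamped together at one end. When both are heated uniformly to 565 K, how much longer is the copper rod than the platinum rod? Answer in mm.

ΔT = 106 K
platinum: ΔL = 90×10⁻⁷ × 3.769 m × 106 = 3.5956×10⁻³ m = 3.5956 mm
copper: ΔL = 16.9×10⁻⁶ × 3.769 m × 106 = 6.7518×10⁻³ m = 6.7518 mm
difference = 6.7518 − 3.5956 = 3.1562 mm

3.16 mm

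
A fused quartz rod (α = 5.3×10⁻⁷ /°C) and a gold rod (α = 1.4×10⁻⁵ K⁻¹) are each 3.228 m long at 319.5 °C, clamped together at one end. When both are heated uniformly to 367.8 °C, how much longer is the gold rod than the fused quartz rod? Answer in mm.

ΔT = 48.3 K
fused quartz: ΔL = 5.3×10⁻⁷ × 3.228 m × 48.3 = 8.2634×10⁻⁵ m = 0.082634 mm
gold: ΔL = 1.4×10⁻⁵ × 3.228 m × 48.3 = 2.1828×10⁻³ m = 2.1828 mm
difference = 2.1828 − 0.082634 = 2.100166 mm

2.10 mm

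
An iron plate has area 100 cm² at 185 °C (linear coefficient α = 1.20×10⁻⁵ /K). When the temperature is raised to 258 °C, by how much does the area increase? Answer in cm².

ΔA = 0.175 cm²

Area coefficient ≈ 2α; |ΔT| = 73 K
ΔA = 2αA₀ΔT = 2(1.20×10⁻⁵)(100)(73) = 0.175 cm²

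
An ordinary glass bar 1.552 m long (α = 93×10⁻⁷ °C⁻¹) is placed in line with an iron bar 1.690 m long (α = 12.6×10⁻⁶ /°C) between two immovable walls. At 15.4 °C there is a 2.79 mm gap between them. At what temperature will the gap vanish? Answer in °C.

T = 93.5 °C

Gap closes when ΔL₁ + ΔL₂ = 2.79 mm = 2.79×10⁻³ m
(α₁L₁ + α₂L₂)ΔT = g
α₁L₁ + α₂L₂ = 93×10⁻⁷×1.552 + 12.6×10⁻⁶×1.690 = 3.57276×10⁻⁵ m/K
ΔT = 2.79×10⁻³ / 3.57276×10⁻⁵ = 78.091 K
T = 15.4 + 78.091 = 93.491 °C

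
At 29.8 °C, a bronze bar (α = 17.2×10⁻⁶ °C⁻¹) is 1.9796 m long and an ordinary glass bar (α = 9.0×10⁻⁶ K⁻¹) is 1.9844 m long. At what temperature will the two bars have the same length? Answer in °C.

T = 326.3 °C

Equal length when α₁L₁ΔT − α₂L₂ΔT = L₂ − L₁ = 4.80×10⁻³ m
α₁L₁ = 3.404912×10⁻⁵, α₂L₂ = 1.78596×10⁻⁵ → Δ(αL) = 1.618952×10⁻⁵ m/K
ΔT = 4.80×10⁻³ / 1.618952×10⁻⁵ = 296.488 K, so T = 29.8 + 296.488 = 326.288 °C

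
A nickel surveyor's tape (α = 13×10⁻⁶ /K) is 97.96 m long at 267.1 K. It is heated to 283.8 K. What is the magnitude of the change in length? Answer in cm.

|ΔT| = |283.8 − 267.1| = 16.7 K
ΔL = αL₀ΔT = (13×10⁻⁶)(97.96)(16.7) = 2.13×10⁻² m

ΔL = 2.13 cm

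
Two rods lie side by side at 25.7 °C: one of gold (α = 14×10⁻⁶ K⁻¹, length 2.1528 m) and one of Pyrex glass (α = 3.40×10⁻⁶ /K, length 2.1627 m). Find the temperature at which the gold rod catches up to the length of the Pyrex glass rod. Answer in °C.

L₁(1 + α₁ΔT) = L₂(1 + α₂ΔT) ⇒ ΔT = (L₂ − L₁)/(α₁L₁ − α₂L₂)
L₂ − L₁ = 2.1627 − 2.1528 = 9.90×10⁻³ m
α₁L₁ − α₂L₂ = 14×10⁻⁶×2.1528 − 3.40×10⁻⁶×2.1627 = 2.278602×10⁻⁵ m/K
ΔT = 9.90×10⁻³ / 2.278602×10⁻⁵ = 434.477 K
T = 25.7 + 434.477 = 460.177 °C

T = 460.2 °C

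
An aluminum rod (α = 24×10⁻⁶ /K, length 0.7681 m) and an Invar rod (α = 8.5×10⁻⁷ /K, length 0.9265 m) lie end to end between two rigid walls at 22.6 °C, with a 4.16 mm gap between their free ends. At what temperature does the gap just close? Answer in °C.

T = 239 °C

α₁L₁ = 1.84344×10⁻⁵ m/K, α₂L₂ = 7.87525×10⁻⁷ m/K → total 1.9221925×10⁻⁵ m/K
ΔT = g/(α₁L₁+α₂L₂) = 4.16×10⁻³ / 1.9221925×10⁻⁵ = 216.42 K
T = 22.6 + 216.42 = 239.02 °C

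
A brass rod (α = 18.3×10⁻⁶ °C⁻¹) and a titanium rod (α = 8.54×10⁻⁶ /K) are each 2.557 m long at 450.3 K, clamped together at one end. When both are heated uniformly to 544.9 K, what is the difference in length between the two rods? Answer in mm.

ΔT = 94.6 K
brass: ΔL = 18.3×10⁻⁶ × 2.557 m × 94.6 = 4.4266×10⁻³ m = 4.4266 mm
titanium: ΔL = 8.54×10⁻⁶ × 2.557 m × 94.6 = 2.0658×10⁻³ m = 2.0658 mm
difference = 4.4266 − 2.0658 = 2.3608 mm

2.36 mm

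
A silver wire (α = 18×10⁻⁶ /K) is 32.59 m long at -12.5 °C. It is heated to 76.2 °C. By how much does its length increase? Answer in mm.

ΔL = 52.0 mm

|ΔT| = |76.2 − (-12.5)| = 88.7 K
ΔL = αL₀ΔT = (18×10⁻⁶)(32.59)(88.7) = 5.20×10⁻² m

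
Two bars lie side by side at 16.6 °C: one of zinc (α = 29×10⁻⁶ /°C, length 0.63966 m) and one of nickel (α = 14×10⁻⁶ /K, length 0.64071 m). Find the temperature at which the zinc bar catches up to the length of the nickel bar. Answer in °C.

Equal length when α₁L₁ΔT − α₂L₂ΔT = L₂ − L₁ = 1.05×10⁻³ m
α₁L₁ = 1.855014×10⁻⁵, α₂L₂ = 8.96994×10⁻⁶ → Δ(αL) = 9.5802×10⁻⁶ m/K
ΔT = 1.05×10⁻³ / 9.5802×10⁻⁶ = 109.601 K, so T = 16.6 + 109.601 = 126.201 °C

T = 126.2 °C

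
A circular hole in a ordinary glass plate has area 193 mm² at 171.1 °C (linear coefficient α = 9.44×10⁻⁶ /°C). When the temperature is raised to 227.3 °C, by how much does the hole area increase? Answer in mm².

ΔA = 0.205 mm²

Area coefficient ≈ 2α; |ΔT| = 56.2 K
ΔA = 2αA₀ΔT = 2(9.44×10⁻⁶)(193)(56.2) = 0.205 mm²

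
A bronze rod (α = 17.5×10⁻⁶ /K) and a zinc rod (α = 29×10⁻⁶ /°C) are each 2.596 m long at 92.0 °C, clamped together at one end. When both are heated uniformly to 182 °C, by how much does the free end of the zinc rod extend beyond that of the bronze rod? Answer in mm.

2.69 mm

ΔT = 90.0 K
bronze: ΔL = 17.5×10⁻⁶ × 2.596 m × 90.0 = 4.0887×10⁻³ m = 4.0887 mm
zinc: ΔL = 29×10⁻⁶ × 2.596 m × 90.0 = 6.7756×10⁻³ m = 6.7756 mm
difference = 6.7756 − 4.0887 = 2.6869 mm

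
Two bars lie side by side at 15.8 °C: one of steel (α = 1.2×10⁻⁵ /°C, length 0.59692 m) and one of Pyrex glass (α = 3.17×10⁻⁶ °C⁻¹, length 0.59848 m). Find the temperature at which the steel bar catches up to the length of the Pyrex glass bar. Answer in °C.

T = 312.0 °C

Equal length when α₁L₁ΔT − α₂L₂ΔT = L₂ − L₁ = 1.56×10⁻³ m
α₁L₁ = 7.16304×10⁻⁶, α₂L₂ = 1.8971816×10⁻⁶ → Δ(αL) = 5.2658584×10⁻⁶ m/K
ΔT = 1.56×10⁻³ / 5.2658584×10⁻⁶ = 296.248 K, so T = 15.8 + 296.248 = 312.048 °C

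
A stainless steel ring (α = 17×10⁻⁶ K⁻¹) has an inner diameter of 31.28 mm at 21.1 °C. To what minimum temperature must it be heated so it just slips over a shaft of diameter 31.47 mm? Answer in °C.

Required Δd = 31.47 − 31.28 = 0.19 mm
Δd = αd₀ΔT ⇒ ΔT = Δd/(αd₀) = 0.19 / (17×10⁻⁶ × 31.28) = 357.30 K
T_min = 21.1 + 357.30 = 378.40 °C

T = 378 °C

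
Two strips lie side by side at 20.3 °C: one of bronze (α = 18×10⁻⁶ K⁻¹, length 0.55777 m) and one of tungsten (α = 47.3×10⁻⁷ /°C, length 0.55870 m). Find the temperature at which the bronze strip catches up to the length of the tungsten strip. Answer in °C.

T = 146.0 °C

Equal length when α₁L₁ΔT − α₂L₂ΔT = L₂ − L₁ = 9.30×10⁻⁴ m
α₁L₁ = 1.003986×10⁻⁵, α₂L₂ = 2.642651×10⁻⁶ → Δ(αL) = 7.397209×10⁻⁶ m/K
ΔT = 9.30×10⁻⁴ / 7.397209×10⁻⁶ = 125.723 K, so T = 20.3 + 125.723 = 146.023 °C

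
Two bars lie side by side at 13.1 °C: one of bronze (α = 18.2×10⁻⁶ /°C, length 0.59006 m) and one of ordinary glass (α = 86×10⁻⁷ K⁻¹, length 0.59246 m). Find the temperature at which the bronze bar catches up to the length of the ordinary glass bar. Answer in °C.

Equal length when α₁L₁ΔT − α₂L₂ΔT = L₂ − L₁ = 2.40×10⁻³ m
α₁L₁ = 1.0739092×10⁻⁵, α₂L₂ = 5.095156×10⁻⁶ → Δ(αL) = 5.643936×10⁻⁶ m/K
ΔT = 2.40×10⁻³ / 5.643936×10⁻⁶ = 425.235 K, so T = 13.1 + 425.235 = 438.335 °C

T = 438.3 °C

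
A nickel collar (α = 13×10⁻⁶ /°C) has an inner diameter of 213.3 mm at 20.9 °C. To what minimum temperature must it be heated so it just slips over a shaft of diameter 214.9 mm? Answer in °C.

Required Δd = 214.9 − 213.3 = 1.6 mm
Δd = αd₀ΔT ⇒ ΔT = Δd/(αd₀) = 1.6 / (13×10⁻⁶ × 213.3) = 577.01 K
T_min = 20.9 + 577.01 = 597.91 °C

T = 598 °C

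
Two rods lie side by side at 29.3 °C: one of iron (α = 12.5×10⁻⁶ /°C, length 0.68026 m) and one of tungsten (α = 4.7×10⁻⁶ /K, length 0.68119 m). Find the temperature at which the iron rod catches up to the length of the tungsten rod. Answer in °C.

T = 204.7 °C

Equal length when α₁L₁ΔT − α₂L₂ΔT = L₂ − L₁ = 9.30×10⁻⁴ m
α₁L₁ = 8.50325×10⁻⁶, α₂L₂ = 3.201593×10⁻⁶ → Δ(αL) = 5.301657×10⁻⁶ m/K
ΔT = 9.30×10⁻⁴ / 5.301657×10⁻⁶ = 175.417 K, so T = 29.3 + 175.417 = 204.717 °C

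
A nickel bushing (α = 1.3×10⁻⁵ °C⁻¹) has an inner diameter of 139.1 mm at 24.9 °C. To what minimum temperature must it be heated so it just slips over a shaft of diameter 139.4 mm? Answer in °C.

T = 191 °C

Required Δd = 139.4 − 139.1 = 0.3 mm
Δd = αd₀ΔT ⇒ ΔT = Δd/(αd₀) = 0.3 / (1.3×10⁻⁵ × 139.1) = 165.90 K
T_min = 24.9 + 165.90 = 190.80 °C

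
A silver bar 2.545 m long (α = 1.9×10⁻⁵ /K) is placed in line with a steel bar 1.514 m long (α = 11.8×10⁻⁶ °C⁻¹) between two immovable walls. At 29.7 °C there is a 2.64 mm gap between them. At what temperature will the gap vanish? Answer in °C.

α₁L₁ = 4.8355×10⁻⁵ m/K, α₂L₂ = 1.78652×10⁻⁵ m/K → total 6.62202×10⁻⁵ m/K
ΔT = g/(α₁L₁+α₂L₂) = 2.64×10⁻³ / 6.62202×10⁻⁵ = 39.867 K
T = 29.7 + 39.867 = 69.567 °C

T = 69.6 °C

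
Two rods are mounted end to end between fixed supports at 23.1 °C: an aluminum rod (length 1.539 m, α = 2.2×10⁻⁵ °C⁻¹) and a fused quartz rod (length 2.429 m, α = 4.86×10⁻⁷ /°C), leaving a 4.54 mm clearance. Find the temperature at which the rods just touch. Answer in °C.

Gap closes when ΔL₁ + ΔL₂ = 4.54 mm = 4.54×10⁻³ m
(α₁L₁ + α₂L₂)ΔT = g
α₁L₁ + α₂L₂ = 2.2×10⁻⁵×1.539 + 4.86×10⁻⁷×2.429 = 3.5038494×10⁻⁵ m/K
ΔT = 4.54×10⁻³ / 3.5038494×10⁻⁵ = 129.57 K
T = 23.1 + 129.57 = 152.67 °C

T = 153 °C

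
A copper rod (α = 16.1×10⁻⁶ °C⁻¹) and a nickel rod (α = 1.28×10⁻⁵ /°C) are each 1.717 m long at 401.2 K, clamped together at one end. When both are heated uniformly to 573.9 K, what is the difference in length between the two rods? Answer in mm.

ΔT = 172.7 K
copper: ΔL = 16.1×10⁻⁶ × 1.717 m × 172.7 = 4.7741×10⁻³ m = 4.7741 mm
nickel: ΔL = 1.28×10⁻⁵ × 1.717 m × 172.7 = 3.7955×10⁻³ m = 3.7955 mm
difference = 4.7741 − 3.7955 = 0.9786 mm

0.979 mm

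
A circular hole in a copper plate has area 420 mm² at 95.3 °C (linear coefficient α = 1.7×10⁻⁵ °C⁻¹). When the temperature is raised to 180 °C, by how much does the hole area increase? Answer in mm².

Area coefficient ≈ 2α; |ΔT| = 84.7 K
ΔA = 2αA₀ΔT = 2(1.7×10⁻⁵)(420)(84.7) = 1.21 mm²

ΔA = 1.21 mm²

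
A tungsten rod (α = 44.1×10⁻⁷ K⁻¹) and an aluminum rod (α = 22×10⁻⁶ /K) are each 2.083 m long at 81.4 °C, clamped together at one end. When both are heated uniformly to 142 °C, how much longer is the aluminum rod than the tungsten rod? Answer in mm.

2.22 mm

ΔT = 60.6 K
tungsten: ΔL = 44.1×10⁻⁷ × 2.083 m × 60.6 = 5.5667×10⁻⁴ m = 0.55667 mm
aluminum: ΔL = 22×10⁻⁶ × 2.083 m × 60.6 = 2.7771×10⁻³ m = 2.7771 mm
difference = 2.7771 − 0.55667 = 2.22043 mm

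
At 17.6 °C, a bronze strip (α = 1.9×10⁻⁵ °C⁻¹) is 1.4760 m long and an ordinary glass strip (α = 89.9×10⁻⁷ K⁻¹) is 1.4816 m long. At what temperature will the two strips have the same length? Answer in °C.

L₁(1 + α₁ΔT) = L₂(1 + α₂ΔT) ⇒ ΔT = (L₂ − L₁)/(α₁L₁ − α₂L₂)
L₂ − L₁ = 1.4816 − 1.4760 = 5.60×10⁻³ m
α₁L₁ − α₂L₂ = 1.9×10⁻⁵×1.4760 − 89.9×10⁻⁷×1.4816 = 1.4724416×10⁻⁵ m/K
ΔT = 5.60×10⁻³ / 1.4724416×10⁻⁵ = 380.321 K
T = 17.6 + 380.321 = 397.921 °C

T = 397.9 °C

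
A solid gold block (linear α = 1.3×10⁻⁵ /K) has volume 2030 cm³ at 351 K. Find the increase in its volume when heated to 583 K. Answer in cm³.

ΔV = 18.4 cm³

Isotropic solid: β ≈ 3α = 3.9×10⁻⁵ /K; ΔT = 232 K
ΔV = 3αV₀ΔT = 3(1.3×10⁻⁵)(2030)(232) = 18.4 cm³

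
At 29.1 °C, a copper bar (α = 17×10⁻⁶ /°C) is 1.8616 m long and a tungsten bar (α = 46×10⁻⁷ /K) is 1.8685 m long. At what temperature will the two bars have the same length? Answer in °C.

L₁(1 + α₁ΔT) = L₂(1 + α₂ΔT) ⇒ ΔT = (L₂ − L₁)/(α₁L₁ − α₂L₂)
L₂ − L₁ = 1.8685 − 1.8616 = 6.90×10⁻³ m
α₁L₁ − α₂L₂ = 17×10⁻⁶×1.8616 − 46×10⁻⁷×1.8685 = 2.30521×10⁻⁵ m/K
ΔT = 6.90×10⁻³ / 2.30521×10⁻⁵ = 299.322 K
T = 29.1 + 299.322 = 328.422 °C

T = 328.4 °C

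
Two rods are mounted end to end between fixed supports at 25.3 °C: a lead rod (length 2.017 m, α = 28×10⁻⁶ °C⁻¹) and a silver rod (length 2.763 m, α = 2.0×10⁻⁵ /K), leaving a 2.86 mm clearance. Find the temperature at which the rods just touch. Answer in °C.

α₁L₁ = 5.6476×10⁻⁵ m/K, α₂L₂ = 5.526×10⁻⁵ m/K → total 1.11736×10⁻⁴ m/K
ΔT = g/(α₁L₁+α₂L₂) = 2.86×10⁻³ / 1.11736×10⁻⁴ = 25.596 K
T = 25.3 + 25.596 = 50.896 °C

T = 50.9 °C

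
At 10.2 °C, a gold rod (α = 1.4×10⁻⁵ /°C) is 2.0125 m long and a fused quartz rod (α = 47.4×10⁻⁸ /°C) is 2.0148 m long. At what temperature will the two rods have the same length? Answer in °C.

Equal length when α₁L₁ΔT − α₂L₂ΔT = L₂ − L₁ = 2.30×10⁻³ m
α₁L₁ = 2.8175×10⁻⁵, α₂L₂ = 9.550152×10⁻⁷ → Δ(αL) = 2.72199848×10⁻⁵ m/K
ΔT = 2.30×10⁻³ / 2.72199848×10⁻⁵ = 84.4967 K, so T = 10.2 + 84.4967 = 94.6967 °C

T = 94.70 °C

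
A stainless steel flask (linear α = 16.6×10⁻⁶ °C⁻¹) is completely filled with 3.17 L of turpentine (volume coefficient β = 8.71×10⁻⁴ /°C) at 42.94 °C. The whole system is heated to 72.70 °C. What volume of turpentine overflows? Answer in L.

0.0775 L

The flask also expands: β_container ≈ 3α = 4.98×10⁻⁵ /K
Net overflow = V₀(β_liq − 3α_cont)ΔT
β − 3α = 8.71×10⁻⁴ − 4.98×10⁻⁵ = 8.212×10⁻⁴ /K; ΔT = 29.76 K
ΔV = 3.17 × 8.212×10⁻⁴ × 29.76 = 0.0775 L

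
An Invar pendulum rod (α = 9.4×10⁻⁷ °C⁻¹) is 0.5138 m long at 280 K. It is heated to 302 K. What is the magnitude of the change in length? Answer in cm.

ΔL = 0.00106 cm

|ΔT| = |302 − 280| = 22 K
ΔL = αL₀ΔT = (9.4×10⁻⁷)(0.5138)(22) = 1.06×10⁻⁵ m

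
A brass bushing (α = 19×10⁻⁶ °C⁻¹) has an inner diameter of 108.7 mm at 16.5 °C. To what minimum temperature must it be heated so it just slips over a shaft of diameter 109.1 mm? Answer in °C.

T = 210 °C

Required Δd = 109.1 − 108.7 = 0.4 mm
Δd = αd₀ΔT ⇒ ΔT = Δd/(αd₀) = 0.4 / (19×10⁻⁶ × 108.7) = 193.68 K
T_min = 16.5 + 193.68 = 210.18 °C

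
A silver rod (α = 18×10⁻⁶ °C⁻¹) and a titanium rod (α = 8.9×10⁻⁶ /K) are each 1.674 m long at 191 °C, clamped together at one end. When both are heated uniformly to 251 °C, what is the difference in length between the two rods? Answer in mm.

0.914 mm

ΔT = 60 K
silver: ΔL = 18×10⁻⁶ × 1.674 m × 60 = 1.8079×10⁻³ m = 1.8079 mm
titanium: ΔL = 8.9×10⁻⁶ × 1.674 m × 60 = 8.9392×10⁻⁴ m = 0.89392 mm
difference = 1.8079 − 0.89392 = 0.91398 mm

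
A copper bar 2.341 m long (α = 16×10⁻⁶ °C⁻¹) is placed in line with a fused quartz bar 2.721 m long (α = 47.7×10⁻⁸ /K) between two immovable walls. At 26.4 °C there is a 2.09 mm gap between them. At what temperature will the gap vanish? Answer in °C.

Gap closes when ΔL₁ + ΔL₂ = 2.09 mm = 2.09×10⁻³ m
(α₁L₁ + α₂L₂)ΔT = g
α₁L₁ + α₂L₂ = 16×10⁻⁶×2.341 + 47.7×10⁻⁸×2.721 = 3.8753917×10⁻⁵ m/K
ΔT = 2.09×10⁻³ / 3.8753917×10⁻⁵ = 53.930 K
T = 26.4 + 53.930 = 80.330 °C

T = 80.3 °C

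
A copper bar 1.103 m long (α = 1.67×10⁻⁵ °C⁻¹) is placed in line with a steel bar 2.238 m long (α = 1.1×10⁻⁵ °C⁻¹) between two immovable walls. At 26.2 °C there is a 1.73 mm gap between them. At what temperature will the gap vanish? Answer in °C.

α₁L₁ = 1.84201×10⁻⁵ m/K, α₂L₂ = 2.4618×10⁻⁵ m/K → total 4.30381×10⁻⁵ m/K
ΔT = g/(α₁L₁+α₂L₂) = 1.73×10⁻³ / 4.30381×10⁻⁵ = 40.197 K
T = 26.2 + 40.197 = 66.397 °C

T = 66.4 °C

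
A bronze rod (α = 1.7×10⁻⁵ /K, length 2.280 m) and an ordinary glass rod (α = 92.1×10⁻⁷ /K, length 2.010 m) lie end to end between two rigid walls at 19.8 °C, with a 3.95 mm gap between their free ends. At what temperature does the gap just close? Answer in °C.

Gap closes when ΔL₁ + ΔL₂ = 3.95 mm = 3.95×10⁻³ m
(α₁L₁ + α₂L₂)ΔT = g
α₁L₁ + α₂L₂ = 1.7×10⁻⁵×2.280 + 92.1×10⁻⁷×2.010 = 5.72721×10⁻⁵ m/K
ΔT = 3.95×10⁻³ / 5.72721×10⁻⁵ = 68.969 K
T = 19.8 + 68.969 = 88.769 °C

T = 88.8 °C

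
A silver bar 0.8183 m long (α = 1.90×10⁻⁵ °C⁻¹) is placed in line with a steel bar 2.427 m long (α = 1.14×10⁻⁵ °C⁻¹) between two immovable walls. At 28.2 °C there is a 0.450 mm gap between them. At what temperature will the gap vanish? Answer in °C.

α₁L₁ = 1.55477×10⁻⁵ m/K, α₂L₂ = 2.76678×10⁻⁵ m/K → total 4.32155×10⁻⁵ m/K
ΔT = g/(α₁L₁+α₂L₂) = 4.50×10⁻⁴ / 4.32155×10⁻⁵ = 10.413 K
T = 28.2 + 10.413 = 38.613 °C

T = 38.6 °C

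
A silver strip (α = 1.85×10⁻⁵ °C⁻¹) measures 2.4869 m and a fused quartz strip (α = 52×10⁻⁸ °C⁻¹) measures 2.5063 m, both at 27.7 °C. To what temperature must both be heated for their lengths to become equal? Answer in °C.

T = 461.7 °C

L₁(1 + α₁ΔT) = L₂(1 + α₂ΔT) ⇒ ΔT = (L₂ − L₁)/(α₁L₁ − α₂L₂)
L₂ − L₁ = 2.5063 − 2.4869 = 1.94×10⁻² m
α₁L₁ − α₂L₂ = 1.85×10⁻⁵×2.4869 − 52×10⁻⁸×2.5063 = 4.4704374×10⁻⁵ m/K
ΔT = 1.94×10⁻² / 4.4704374×10⁻⁵ = 433.962 K
T = 27.7 + 433.962 = 461.662 °C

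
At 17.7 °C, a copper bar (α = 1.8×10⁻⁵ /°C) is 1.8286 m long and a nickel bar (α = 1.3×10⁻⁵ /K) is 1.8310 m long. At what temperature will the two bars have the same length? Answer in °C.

L₁(1 + α₁ΔT) = L₂(1 + α₂ΔT) ⇒ ΔT = (L₂ − L₁)/(α₁L₁ − α₂L₂)
L₂ − L₁ = 1.8310 − 1.8286 = 2.40×10⁻³ m
α₁L₁ − α₂L₂ = 1.8×10⁻⁵×1.8286 − 1.3×10⁻⁵×1.8310 = 9.1118×10⁻⁶ m/K
ΔT = 2.40×10⁻³ / 9.1118×10⁻⁶ = 263.395 K
T = 17.7 + 263.395 = 281.095 °C

T = 281.1 °C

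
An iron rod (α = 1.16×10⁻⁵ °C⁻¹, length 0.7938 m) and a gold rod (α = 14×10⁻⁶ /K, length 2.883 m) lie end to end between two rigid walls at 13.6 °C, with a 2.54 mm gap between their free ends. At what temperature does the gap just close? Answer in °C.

T = 64.8 °C

α₁L₁ = 9.20808×10⁻⁶ m/K, α₂L₂ = 4.0362×10⁻⁵ m/K → total 4.957008×10⁻⁵ m/K
ΔT = g/(α₁L₁+α₂L₂) = 2.54×10⁻³ / 4.957008×10⁻⁵ = 51.241 K
T = 13.6 + 51.241 = 64.841 °C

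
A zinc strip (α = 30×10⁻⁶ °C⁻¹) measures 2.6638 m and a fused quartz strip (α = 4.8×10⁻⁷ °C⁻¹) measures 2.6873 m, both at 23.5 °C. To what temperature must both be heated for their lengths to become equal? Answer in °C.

T = 322.4 °C

L₁(1 + α₁ΔT) = L₂(1 + α₂ΔT) ⇒ ΔT = (L₂ − L₁)/(α₁L₁ − α₂L₂)
L₂ − L₁ = 2.6873 − 2.6638 = 2.35×10⁻² m
α₁L₁ − α₂L₂ = 30×10⁻⁶×2.6638 − 4.8×10⁻⁷×2.6873 = 7.8624096×10⁻⁵ m/K
ΔT = 2.35×10⁻² / 7.8624096×10⁻⁵ = 298.891 K
T = 23.5 + 298.891 = 322.391 °C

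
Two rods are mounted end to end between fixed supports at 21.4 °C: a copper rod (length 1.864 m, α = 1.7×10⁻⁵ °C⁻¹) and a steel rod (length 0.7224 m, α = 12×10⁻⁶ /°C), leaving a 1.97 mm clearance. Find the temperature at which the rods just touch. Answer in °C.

T = 70.2 °C

Gap closes when ΔL₁ + ΔL₂ = 1.97 mm = 1.97×10⁻³ m
(α₁L₁ + α₂L₂)ΔT = g
α₁L₁ + α₂L₂ = 1.7×10⁻⁵×1.864 + 12×10⁻⁶×0.7224 = 4.03568×10⁻⁵ m/K
ΔT = 1.97×10⁻³ / 4.03568×10⁻⁵ = 48.815 K
T = 21.4 + 48.815 = 70.215 °C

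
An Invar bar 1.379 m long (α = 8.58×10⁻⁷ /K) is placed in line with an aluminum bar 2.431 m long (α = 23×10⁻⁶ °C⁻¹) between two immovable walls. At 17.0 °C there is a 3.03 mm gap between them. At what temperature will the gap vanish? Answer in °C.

Gap closes when ΔL₁ + ΔL₂ = 3.03 mm = 3.03×10⁻³ m
(α₁L₁ + α₂L₂)ΔT = g
α₁L₁ + α₂L₂ = 8.58×10⁻⁷×1.379 + 23×10⁻⁶×2.431 = 5.7096182×10⁻⁵ m/K
ΔT = 3.03×10⁻³ / 5.7096182×10⁻⁵ = 53.068 K
T = 17.0 + 53.068 = 70.068 °C

T = 70.1 °C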